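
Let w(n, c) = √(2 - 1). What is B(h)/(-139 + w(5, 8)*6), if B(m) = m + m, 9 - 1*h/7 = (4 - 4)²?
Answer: -18/19 ≈ -0.94737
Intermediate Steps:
w(n, c) = 1 (w(n, c) = √1 = 1)
h = 63 (h = 63 - 7*(4 - 4)² = 63 - 7*0² = 63 - 7*0 = 63 + 0 = 63)
B(m) = 2*m
B(h)/(-139 + w(5, 8)*6) = (2*63)/(-139 + 1*6) = 126/(-139 + 6) = 126/(-133) = 126*(-1/133) = -18/19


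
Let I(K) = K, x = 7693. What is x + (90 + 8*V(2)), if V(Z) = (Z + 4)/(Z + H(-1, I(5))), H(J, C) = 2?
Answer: 7795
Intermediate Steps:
V(Z) = (4 + Z)/(2 + Z) (V(Z) = (Z + 4)/(Z + 2) = (4 + Z)/(2 + Z))
x + (90 + 8*V(2)) = 7693 + (90 + 8*((4 + 2)/(2 + 2))) = 7693 + (90 + 8*(6/4)) = 7693 + (90 + 8*((1/4)*6)) = 7693 + (90 + 8*(3/2)) = 7693 + (90 + 12) = 7693 + 102 = 7795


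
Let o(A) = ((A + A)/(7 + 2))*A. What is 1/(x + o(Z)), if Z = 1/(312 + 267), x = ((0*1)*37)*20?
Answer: 3017169/2 ≈ 1.5086e+6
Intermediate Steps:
x = 0 (x = (0*37)*20 = 0*20 = 0)
Z = 1/579 ≈ 0.0017271
o(A) = 2*A²/9 (o(A) = ((2*A)/9)*A = ((2*A)*(⅑))*A = (2*A/9)*A = 2*A²/9)
1/(x + o(Z)) = 1/(0 + 2*(1/579)²/9) = 1/(0 + (2/9)*(1/335241)) = 1/(0 + 2/3017169) = 1/(2/3017169) = 3017169/2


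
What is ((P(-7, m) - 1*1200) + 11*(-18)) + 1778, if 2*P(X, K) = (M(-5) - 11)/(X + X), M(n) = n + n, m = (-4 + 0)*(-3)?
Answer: 1523/4 ≈ 380.75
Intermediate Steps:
m = 12 (m = -4*(-3) = 12)
M(n) = 2*n
P(X, K) = -21/(4*X) (P(X, K) = ((2*(-5) - 11)/(X + X))/2 = ((-10 - 11)/((2*X)))/2 = (-21/(2*X))/2 = -21/(4*X))
((P(-7, m) - 1*1200) + 11*(-18)) + 1778 = ((-21/4/(-7) - 1*1200) + 11*(-18)) + 1778 = ((-21/4*(-⅐) - 1200) - 198) + 1778 = ((¾ - 1200) - 198) + 1778 = (-4797/4 - 198) + 1778 = -5589/4 + 1778 = 1523/4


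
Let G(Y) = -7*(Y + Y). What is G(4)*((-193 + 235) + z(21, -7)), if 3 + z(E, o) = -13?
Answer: -1456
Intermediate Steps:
z(E, o) = -16 (z(E, o) = -3 - 13 = -16)
G(Y) = -14*Y
G(4)*((-193 + 235) + z(21, -7)) = (-14*4)*((-193 + 235) - 16) = -56*(42 - 16) = -56*26 = -1456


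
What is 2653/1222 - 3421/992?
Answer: -774343/606112 ≈ -1.2776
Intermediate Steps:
2653/1222 - 3421/992 = -774343/606112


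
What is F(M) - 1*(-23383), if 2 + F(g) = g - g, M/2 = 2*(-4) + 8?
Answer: 23381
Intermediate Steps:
M = 0 (M = 2*(2*(-4) + 8) = 2*(-8 + 8) = 2*0 = 0)
F(g) = -2 (F(g) = -2 + (g - g) = -2 + 0 = -2)
F(M) - 1*(-23383) = -2 - 1*(-23383) = -2 + 23383 = 23381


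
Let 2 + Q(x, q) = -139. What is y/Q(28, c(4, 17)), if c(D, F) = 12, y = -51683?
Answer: 51683/141 ≈ 366.55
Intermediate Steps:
Q(x, q) = -141 (Q(x, q) = -2 - 139 = -141)
y/Q(28, c(4, 17)) = -51683/(-141) = -51683*(-1/141) = 51683/141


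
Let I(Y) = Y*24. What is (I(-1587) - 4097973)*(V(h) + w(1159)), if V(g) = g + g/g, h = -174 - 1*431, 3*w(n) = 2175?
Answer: -500463381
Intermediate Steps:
w(n) = 725 (w(n) = (1/3)*2175 = 725)
I(Y) = 24*Y
h = -605 (h = -174 - 431 = -605)
V(g) = 1 + g (V(g) = g + 1 = 1 + g)
(I(-1587) - 4097973)*(V(h) + w(1159)) = (24*(-1587) - 4097973)*((1 - 605) + 725) = (-38088 - 4097973)*(-604 + 725) = -4136061*121 = -500463381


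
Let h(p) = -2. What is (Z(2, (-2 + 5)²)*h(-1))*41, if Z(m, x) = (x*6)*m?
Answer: -8856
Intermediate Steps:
Z(m, x) = 6*m*x (Z(m, x) = (6*x)*m = 6*m*x)
(Z(2, (-2 + 5)²)*h(-1))*41 = ((6*2*(-2 + 5)²)*(-2))*41 = ((6*2*3²)*(-2))*41 = ((6*2*9)*(-2))*41 = (108*(-2))*41 = -216*41 = -8856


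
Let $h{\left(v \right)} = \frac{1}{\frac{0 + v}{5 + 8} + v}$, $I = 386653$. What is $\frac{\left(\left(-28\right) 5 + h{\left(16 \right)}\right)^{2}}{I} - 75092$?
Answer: $- \frac{1456836451450967}{19400700928} \approx -75092.0$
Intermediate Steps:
$h{\left(v \right)} = \frac{13}{14 v}$ ($h{\left(v \right)} = \frac{1}{\frac{v}{13} + v} = \frac{1}{\frac{14}{13} v} = \frac{13}{14 v}$)
$\frac{\left(\left(-28\right) 5 + h{\left(16 \right)}\right)^{2}}{I} - 75092 = \frac{\left(\left(-28\right) 5 + \frac{13}{14 \cdot 16}\right)^{2}}{386653} - 75092 = \left(-140 + \frac{13}{14} \cdot \frac{1}{16}\right)^{2} \cdot \frac{1}{386653} - 75092 = \left(-140 + \frac{13}{224}\right)^{2} \cdot \frac{1}{386653} - 75092 = \left(- \frac{31347}{224}\right)^{2} \cdot \frac{1}{386653} - 75092 = \frac{982634409}{50176} \cdot \frac{1}{386653} - 75092 = \frac{982634409}{19400700928} - 75092 = - \frac{1456836451450967}{19400700928}$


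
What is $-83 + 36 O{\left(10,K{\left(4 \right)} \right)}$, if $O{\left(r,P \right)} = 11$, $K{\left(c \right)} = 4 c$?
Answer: $313$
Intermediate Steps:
$-83 + 36 O{\left(10,K{\left(4 \right)} \right)} = -83 + 36 \cdot 11 = -83 + 396 = 313$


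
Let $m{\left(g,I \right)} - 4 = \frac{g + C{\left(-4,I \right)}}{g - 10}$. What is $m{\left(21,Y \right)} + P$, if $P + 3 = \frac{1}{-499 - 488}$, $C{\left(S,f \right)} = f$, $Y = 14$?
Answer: $\frac{45391}{10857} \approx 4.1808$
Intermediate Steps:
$m{\left(g,I \right)} = 4 + \frac{I + g}{-10 + g}$ ($m{\left(g,I \right)} = 4 + \frac{g + I}{g - 10} = 4 + \frac{I + g}{-10 + g}$)
$P = - \frac{2962}{987}$ ($P = -3 + \frac{1}{-499 - 488} = -3 + \frac{1}{-987} = -3 - \frac{1}{987} = - \frac{2962}{987} \approx -3.001$)
$m{\left(21,Y \right)} + P = \frac{-40 + 14 + 5 \cdot 21}{-10 + 21} - \frac{2962}{987} = \frac{-40 + 14 + 105}{11} - \frac{2962}{987} = \frac{1}{11} \cdot 79 - \frac{2962}{987} = \frac{79}{11} - \frac{2962}{987} = \frac{45391}{10857}$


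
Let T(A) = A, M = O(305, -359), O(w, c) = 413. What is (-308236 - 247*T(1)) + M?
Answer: -308070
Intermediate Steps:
M = 413
(-308236 - 247*T(1)) + M = (-308236 - 247*1) + 413 = (-308236 - 247) + 413 = -308483 + 413 = -308070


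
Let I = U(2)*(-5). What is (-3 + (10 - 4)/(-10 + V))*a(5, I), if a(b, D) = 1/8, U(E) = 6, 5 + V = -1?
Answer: -27/64 ≈ -0.42188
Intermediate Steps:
V = -6 (V = -5 - 1 = -6)
I = -30 (I = 6*(-5) = -30)
a(b, D) = ⅛
(-3 + (10 - 4)/(-10 + V))*a(5, I) = (-3 + (10 - 4)/(-10 - 6))*(⅛) = (-3 + 6/(-16))*(⅛) = (-3 + 6*(-1/16))*(⅛) = (-3 - 3/8)*(⅛) = -27/8*⅛ = -27/64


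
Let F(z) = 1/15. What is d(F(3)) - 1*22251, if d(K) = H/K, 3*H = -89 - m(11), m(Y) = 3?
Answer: -22711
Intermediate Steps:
F(z) = 1/15
H = -92/3 (H = (-89 - 1*3)/3 = (-89 - 3)/3 = (⅓)*(-92) = -92/3 ≈ -30.667)
d(K) = -92/(3*K)
d(F(3)) - 1*22251 = -92/(3*1/15) - 1*22251 = -92/3*15 - 22251 = -460 - 22251 = -22711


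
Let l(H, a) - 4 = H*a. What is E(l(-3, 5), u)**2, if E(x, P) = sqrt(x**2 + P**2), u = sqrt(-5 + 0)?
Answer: 116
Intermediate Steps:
l(H, a) = 4 + H*a
u = I*sqrt(5) (u = sqrt(-5) = I*sqrt(5) ≈ 2.2361*I)
E(x, P) = sqrt(P**2 + x**2)
E(l(-3, 5), u)**2 = (sqrt((I*sqrt(5))**2 + (4 - 3*5)**2))**2 = (sqrt(-5 + (4 - 15)**2))**2 = (sqrt(-5 + (-11)**2))**2 = (sqrt(-5 + 121))**2 = (sqrt(116))**2 = (2*sqrt(29))**2 = 116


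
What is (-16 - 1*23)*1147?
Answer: -44733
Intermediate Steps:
(-16 - 1*23)*1147 = (-16 - 23)*1147 = -39*1147 = -44733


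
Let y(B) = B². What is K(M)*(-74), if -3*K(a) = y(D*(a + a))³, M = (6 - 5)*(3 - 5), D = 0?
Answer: 0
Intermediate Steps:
M = -2 (M = 1*(-2) = -2)
K(a) = 0 (K(a) = -((0*(a + a))²)³/3 = -((0*(2*a))²)³/3 = -(0²)³/3 = -⅓*0³ = -⅓*0 = 0)
K(M)*(-74) = 0*(-74) = 0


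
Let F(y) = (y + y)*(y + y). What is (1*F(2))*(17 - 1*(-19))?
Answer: 576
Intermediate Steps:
F(y) = 4*y² (F(y) = (2*y)*(2*y) = 4*y²)
(1*F(2))*(17 - 1*(-19)) = (1*(4*2²))*(17 - 1*(-19)) = (1*(4*4))*(17 + 19) = (1*16)*36 = 16*36 = 576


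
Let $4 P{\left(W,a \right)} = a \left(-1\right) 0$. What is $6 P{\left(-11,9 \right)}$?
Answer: $0$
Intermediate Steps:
$P{\left(W,a \right)} = 0$ ($P{\left(W,a \right)} = \frac{a \left(-1\right) 0}{4} = \frac{- a 0}{4} = \frac{1}{4} \cdot 0 = 0$)
$6 P{\left(-11,9 \right)} = 6 \cdot 0 = 0$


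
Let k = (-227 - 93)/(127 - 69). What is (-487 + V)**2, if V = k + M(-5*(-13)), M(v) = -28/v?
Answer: 863425648849/3553225 ≈ 2.4300e+5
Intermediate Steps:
k = -160/29 (k = -320/58 = -320*1/58 = -160/29 ≈ -5.5172)
V = -11212/1885 (V = -160/29 - 28/((-5*(-13))) = -160/29 - 28/65 = -11212/1885 ≈ -5.9480)
(-487 + V)**2 = (-487 - 11212/1885)**2 = (-929207/1885)**2 = 863425648849/3553225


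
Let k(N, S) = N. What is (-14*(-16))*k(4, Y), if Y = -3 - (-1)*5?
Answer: 896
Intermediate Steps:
Y = 2 (Y = -3 - 1*(-5) = -3 + 5 = 2)
(-14*(-16))*k(4, Y) = -14*(-16)*4 = 224*4 = 896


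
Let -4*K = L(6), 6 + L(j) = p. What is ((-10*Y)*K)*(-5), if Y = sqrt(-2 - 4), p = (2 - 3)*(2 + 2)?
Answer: 125*I*sqrt(6) ≈ 306.19*I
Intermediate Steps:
p = -4 (p = -1*4 = -4)
L(j) = -10 (L(j) = -6 - 4 = -10)
K = 5/2 (K = -1/4*(-10) = 5/2 ≈ 2.5000)
Y = I*sqrt(6) (Y = sqrt(-6) = I*sqrt(6) ≈ 2.4495*I)
((-10*Y)*K)*(-5) = (-10*I*sqrt(6)*(5/2))*(-5) = -25*I*sqrt(6)*(-5) = 125*I*sqrt(6)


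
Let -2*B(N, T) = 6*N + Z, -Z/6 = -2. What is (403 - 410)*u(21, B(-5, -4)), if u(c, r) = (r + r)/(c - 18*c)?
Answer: 6/17 ≈ 0.35294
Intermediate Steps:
Z = 12 (Z = -6*(-2) = 12)
B(N, T) = -6 - 3*N (B(N, T) = -(6*N + 12)/2 = -(12 + 6*N)/2 = -6 - 3*N)
u(c, r) = -2*r/(17*c) (u(c, r) = (2*r)/((-17*c)) = (2*r)*(-1/(17*c)) = -2*r/(17*c))
(403 - 410)*u(21, B(-5, -4)) = (403 - 410)*(-2/17*(-6 - 3*(-5))/21) = -(-14)*(-6 + 15)/(17*21) = -(-14)*9/(17*21) = -7*(-6/119) = 6/17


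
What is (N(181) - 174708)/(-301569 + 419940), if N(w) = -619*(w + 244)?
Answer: -437783/118371 ≈ -3.6984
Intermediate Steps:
N(w) = -151036 - 619*w (N(w) = -619*(244 + w) = -151036 - 619*w)
(N(181) - 174708)/(-301569 + 419940) = ((-151036 - 619*181) - 174708)/(-301569 + 419940) = ((-151036 - 112039) - 174708)/118371 = (-263075 - 174708)*(1/118371) = -437783*1/118371 = -437783/118371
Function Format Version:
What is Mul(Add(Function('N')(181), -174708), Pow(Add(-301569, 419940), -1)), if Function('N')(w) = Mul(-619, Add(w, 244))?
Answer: Rational(-437783, 118371) ≈ -3.6984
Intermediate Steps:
Function('N')(w) = Add(-151036, Mul(-619, w)) (Function('N')(w) = Mul(-619, Add(244, w)) = Add(-151036, Mul(-619, w)))
Mul(Add(Function('N')(181), -174708), Pow(Add(-301569, 419940), -1)) = Mul(Add(Add(-151036, Mul(-619, 181)), -174708), Pow(Add(-301569, 419940), -1)) = Mul(Add(Add(-151036, -112039), -174708), Pow(118371, -1)) = Mul(Add(-263075, -174708), Rational(1, 118371)) = Mul(-437783, Rational(1, 118371)) = Rational(-437783, 118371)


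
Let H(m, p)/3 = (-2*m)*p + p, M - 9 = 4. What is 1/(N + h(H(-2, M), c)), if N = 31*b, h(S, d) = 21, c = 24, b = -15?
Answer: -1/444 ≈ -0.0022523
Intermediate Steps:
M = 13 (M = 9 + 4 = 13)
H(m, p) = 3*p - 6*m*p (H(m, p) = 3*((-2*m)*p + p) = 3*(-2*m*p + p) = 3*(p - 2*m*p) = 3*p - 6*m*p)
N = -465 (N = 31*(-15) = -465)
1/(N + h(H(-2, M), c)) = 1/(-465 + 21) = 1/(-444) = -1/444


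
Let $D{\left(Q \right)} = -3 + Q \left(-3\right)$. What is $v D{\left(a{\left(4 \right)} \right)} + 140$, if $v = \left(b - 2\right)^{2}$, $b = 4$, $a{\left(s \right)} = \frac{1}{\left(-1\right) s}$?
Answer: $131$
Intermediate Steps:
$a{\left(s \right)} = - \frac{1}{s}$
$D{\left(Q \right)} = -3 - 3 Q$
$v = 4$ ($v = \left(4 - 2\right)^{2} = 2^{2} = 4$)
$v D{\left(a{\left(4 \right)} \right)} + 140 = 4 \left(-3 - 3 \left(- \frac{1}{4}\right)\right) + 140 = 4 \left(-3 - 3 \left(\left(-1\right) \frac{1}{4}\right)\right) + 140 = 4 \left(-3 - - \frac{3}{4}\right) + 140 = 4 \left(-3 + \frac{3}{4}\right) + 140 = 4 \left(- \frac{9}{4}\right) + 140 = -9 + 140 = 131$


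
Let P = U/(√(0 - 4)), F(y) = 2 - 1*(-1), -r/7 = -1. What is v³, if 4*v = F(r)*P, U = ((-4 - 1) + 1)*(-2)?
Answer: 27*I ≈ 27.0*I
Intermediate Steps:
U = 8 (U = (-5 + 1)*(-2) = -4*(-2) = 8)
r = 7 (r = -7*(-1) = 7)
F(y) = 3 (F(y) = 2 + 1 = 3)
P = -4*I (P = 8/(√(0 - 4)) = 8/(√(-4)) = 8/((2*I)) = 8*(-I/2) = -4*I ≈ -4.0*I)
v = -3*I (v = (3*(-4*I))/4 = (-12*I)/4 = -3*I ≈ -3.0*I)
v³ = (-3*I)³ = 27*I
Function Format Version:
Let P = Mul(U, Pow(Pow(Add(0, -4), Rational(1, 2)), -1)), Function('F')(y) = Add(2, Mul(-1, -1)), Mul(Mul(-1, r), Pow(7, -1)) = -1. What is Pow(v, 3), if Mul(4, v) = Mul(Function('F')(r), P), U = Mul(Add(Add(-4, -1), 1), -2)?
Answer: Mul(27, I) ≈ Mul(27.000, I)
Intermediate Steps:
U = 8 (U = Mul(Add(-5, 1), -2) = Mul(-4, -2) = 8)
r = 7 (r = Mul(-7, -1) = 7)
Function('F')(y) = 3 (Function('F')(y) = Add(2, 1) = 3)
P = Mul(-4, I) (P = Mul(8, Pow(Pow(Add(0, -4), Rational(1, 2)), -1)) = Mul(8, Pow(Pow(-4, Rational(1, 2)), -1)) = Mul(8, Pow(Mul(2, I), -1)) = Mul(8, Mul(Rational(-1, 2), I)) = Mul(-4, I) ≈ Mul(-4.0000, I))
v = Mul(-3, I) (v = Mul(Rational(1, 4), Mul(3, Mul(-4, I))) = Mul(Rational(1, 4), Mul(-12, I)) = Mul(-3, I) ≈ Mul(-3.0000, I))
Pow(v, 3) = Pow(Mul(-3, I), 3) = Mul(27, I)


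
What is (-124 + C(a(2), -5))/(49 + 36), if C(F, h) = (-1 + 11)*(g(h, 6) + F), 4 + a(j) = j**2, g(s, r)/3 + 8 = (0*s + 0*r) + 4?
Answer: -244/85 ≈ -2.8706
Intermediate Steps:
g(s, r) = -12 (g(s, r) = -24 + 3*((0*s + 0*r) + 4) = -24 + 3*((0 + 0) + 4) = -24 + 3*(0 + 4) = -24 + 3*4 = -24 + 12 = -12)
a(j) = -4 + j**2
C(F, h) = -120 + 10*F (C(F, h) = (-1 + 11)*(-12 + F) = 10*(-12 + F) = -120 + 10*F)
(-124 + C(a(2), -5))/(49 + 36) = (-124 + (-120 + 10*(-4 + 2**2)))/(49 + 36) = (-124 + (-120 + 10*(-4 + 4)))/85 = (-124 + (-120 + 10*0))*(1/85) = (-124 + (-120 + 0))*(1/85) = (-124 - 120)*(1/85) = -244*1/85 = -244/85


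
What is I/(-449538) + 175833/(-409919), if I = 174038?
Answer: -75192549038/92137083711 ≈ -0.81609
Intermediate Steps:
I/(-449538) + 175833/(-409919) = 174038/(-449538) + 175833/(-409919) = 174038*(-1/449538) + 175833*(-1/409919) = -87019/224769 - 175833/409919 = -75192549038/92137083711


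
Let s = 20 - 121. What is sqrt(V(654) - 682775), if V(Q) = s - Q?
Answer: I*sqrt(683530) ≈ 826.76*I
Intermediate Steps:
s = -101
V(Q) = -101 - Q
sqrt(V(654) - 682775) = sqrt((-101 - 1*654) - 682775) = sqrt((-101 - 654) - 682775) = sqrt(-755 - 682775) = sqrt(-683530) = I*sqrt(683530)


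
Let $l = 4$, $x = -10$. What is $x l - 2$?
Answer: $-42$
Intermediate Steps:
$x l - 2 = \left(-10\right) 4 - 2 = -40 - 2 = -42$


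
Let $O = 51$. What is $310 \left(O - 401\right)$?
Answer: $-108500$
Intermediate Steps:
$310 \left(O - 401\right) = 310 \left(51 - 401\right) = 310 \left(-350\right) = -108500$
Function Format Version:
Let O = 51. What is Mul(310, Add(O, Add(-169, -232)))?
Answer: -108500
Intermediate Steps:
Mul(310, Add(O, Add(-169, -232))) = Mul(310, Add(51, Add(-169, -232))) = Mul(310, Add(51, -401)) = Mul(310, -350) = -108500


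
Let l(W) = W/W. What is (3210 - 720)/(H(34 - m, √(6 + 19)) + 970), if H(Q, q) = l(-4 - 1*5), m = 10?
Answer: 2490/971 ≈ 2.5644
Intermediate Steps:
l(W) = 1
H(Q, q) = 1
(3210 - 720)/(H(34 - m, √(6 + 19)) + 970) = (3210 - 720)/(1 + 970) = 2490/971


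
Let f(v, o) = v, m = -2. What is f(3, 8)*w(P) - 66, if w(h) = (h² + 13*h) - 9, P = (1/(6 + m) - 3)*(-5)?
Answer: 16167/16 ≈ 1010.4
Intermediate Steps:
P = 55/4 (P = (1/(6 - 2) - 3)*(-5) = (1/4 - 3)*(-5) = (¼ - 3)*(-5) = -11/4*(-5) = 55/4 ≈ 13.750)
w(h) = -9 + h² + 13*h
f(3, 8)*w(P) - 66 = 3*(-9 + (55/4)² + 13*(55/4)) - 66 = 3*(-9 + 3025/16 + 715/4) - 66 = 3*(5741/16) - 66 = 17223/16 - 66 = 16167/16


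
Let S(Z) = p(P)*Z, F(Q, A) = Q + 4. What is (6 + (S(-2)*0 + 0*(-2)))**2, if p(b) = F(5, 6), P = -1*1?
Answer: 36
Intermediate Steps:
F(Q, A) = 4 + Q
P = -1
p(b) = 9 (p(b) = 4 + 5 = 9)
S(Z) = 9*Z
(6 + (S(-2)*0 + 0*(-2)))**2 = (6 + ((9*(-2))*0 + 0*(-2)))**2 = (6 + (-18*0 + 0))**2 = (6 + (0 + 0))**2 = (6 + 0)**2 = 6**2 = 36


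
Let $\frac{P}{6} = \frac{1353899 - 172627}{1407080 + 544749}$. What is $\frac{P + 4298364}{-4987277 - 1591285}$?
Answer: $- \frac{1398279765898}{2140038014983} \approx -0.65339$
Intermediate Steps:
$P = \frac{7087632}{1951829}$ ($P = 6 \frac{1353899 - 172627}{1407080 + 544749} = 6 \cdot \frac{1181272}{1951829} = \frac{7087632}{1951829} \approx 3.6313$)
$\frac{P + 4298364}{-4987277 - 1591285} = \frac{\frac{7087632}{1951829} + 4298364}{-4987277 - 1591285} = \frac{8389678595388}{1951829 \left(-6578562\right)} = \frac{8389678595388}{1951829} \left(- \frac{1}{6578562}\right) = - \frac{1398279765898}{2140038014983}$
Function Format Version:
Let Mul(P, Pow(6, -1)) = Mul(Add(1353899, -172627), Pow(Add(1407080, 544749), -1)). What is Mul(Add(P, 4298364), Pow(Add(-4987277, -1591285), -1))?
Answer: Rational(-1398279765898, 2140038014983) ≈ -0.65339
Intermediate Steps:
P = Rational(7087632, 1951829) (P = Mul(6, Mul(Add(1353899, -172627), Pow(Add(1407080, 544749), -1))) = Mul(6, Mul(1181272, Pow(1951829, -1))) = Mul(6, Mul(1181272, Rational(1, 1951829))) = Mul(6, Rational(1181272, 1951829)) = Rational(7087632, 1951829) ≈ 3.6313)
Mul(Add(P, 4298364), Pow(Add(-4987277, -1591285), -1)) = Mul(Add(Rational(7087632, 1951829), 4298364), Pow(Add(-4987277, -1591285), -1)) = Mul(Rational(8389678595388, 1951829), Pow(-6578562, -1)) = Mul(Rational(8389678595388, 1951829), Rational(-1, 6578562)) = Rational(-1398279765898, 2140038014983)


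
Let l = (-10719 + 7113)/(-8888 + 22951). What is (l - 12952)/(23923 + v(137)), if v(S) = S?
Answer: -91073791/169177890 ≈ -0.53833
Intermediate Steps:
l = -3606/14063 ≈ -0.25642
(l - 12952)/(23923 + v(137)) = (-3606/14063 - 12952)/(23923 + 137) = -182147582/14063/24060 = -182147582/14063*1/24060 = -91073791/169177890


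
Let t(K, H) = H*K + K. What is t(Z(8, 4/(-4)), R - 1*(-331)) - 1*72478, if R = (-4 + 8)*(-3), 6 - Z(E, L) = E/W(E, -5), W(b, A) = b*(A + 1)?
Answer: -70478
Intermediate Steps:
W(b, A) = b*(1 + A)
Z(E, L) = 25/4 (Z(E, L) = 6 - E/(E*(1 - 5)) = 6 - E/(E*(-4)) = 6 - E/((-4*E)) = 6 - E*(-1/(4*E)) = 6 - 1*(-¼) = 6 + ¼ = 25/4)
R = -12 (R = 4*(-3) = -12)
t(K, H) = K + H*K
t(Z(8, 4/(-4)), R - 1*(-331)) - 1*72478 = 25*(1 + (-12 - 1*(-331)))/4 - 1*72478 = 25*(1 + (-12 + 331))/4 - 72478 = 25*(1 + 319)/4 - 72478 = (25/4)*320 - 72478 = 2000 - 72478 = -70478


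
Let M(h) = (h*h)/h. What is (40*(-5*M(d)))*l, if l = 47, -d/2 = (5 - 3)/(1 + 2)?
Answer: 37600/3 ≈ 12533.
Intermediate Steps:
d = -4/3 (d = -2*(5 - 3)/(1 + 2) = -4/3 ≈ -1.3333)
M(h) = h (M(h) = h²/h = h)
(40*(-5*M(d)))*l = (40*(-5*(-4/3)))*47 = (40*(20/3))*47 = (800/3)*47 = 37600/3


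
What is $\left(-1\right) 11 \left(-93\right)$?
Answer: $1023$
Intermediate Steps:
$\left(-1\right) 11 \left(-93\right) = \left(-11\right) \left(-93\right) = 1023$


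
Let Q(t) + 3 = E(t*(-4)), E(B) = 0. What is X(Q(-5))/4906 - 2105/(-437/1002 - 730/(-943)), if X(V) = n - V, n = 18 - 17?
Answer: -4878979639852/783412157 ≈ -6227.9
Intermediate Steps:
Q(t) = -3 (Q(t) = -3 + 0 = -3)
n = 1
X(V) = 1 - V
X(Q(-5))/4906 - 2105/(-437/1002 - 730/(-943)) = (1 - 1*(-3))/4906 - 2105/(-437/1002 - 730/(-943)) = (1 + 3)*(1/4906) - 2105/(-437*1/1002 - 730*(-1/943)) = 4*(1/4906) - 2105/(-437/1002 + 730/943) = 2/2453 - 2105/319369/944886 = 2/2453 - 2105*944886/319369 = 2/2453 - 1988985030/319369 = -4878979639852/783412157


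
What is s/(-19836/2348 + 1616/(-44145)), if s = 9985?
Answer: -258742453275/219863647 ≈ -1176.8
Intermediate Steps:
s/(-19836/2348 + 1616/(-44145)) = 9985/(-19836/2348 + 1616/(-44145)) = 9985/(-19836*1/2348 + 1616*(-1/44145)) = 9985/(-4959/587 - 1616/44145) = 9985/(-219863647/25913115) = 9985*(-25913115/219863647) = -258742453275/219863647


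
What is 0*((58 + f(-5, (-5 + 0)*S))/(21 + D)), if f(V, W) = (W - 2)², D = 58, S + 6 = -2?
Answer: 0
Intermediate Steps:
S = -8 (S = -6 - 2 = -8)
f(V, W) = (-2 + W)²
0*((58 + f(-5, (-5 + 0)*S))/(21 + D)) = 0*((58 + (-2 + (-5 + 0)*(-8))²)/(21 + 58)) = 0*((58 + (-2 - 5*(-8))²)/79) = 0*((58 + (-2 + 40)²)*(1/79)) = 0*((58 + 38²)*(1/79)) = 0*((58 + 1444)*(1/79)) = 0*(1502*(1/79)) = 0*(1502/79) = 0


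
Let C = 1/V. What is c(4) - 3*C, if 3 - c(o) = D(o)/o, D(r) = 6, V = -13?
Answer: 45/26 ≈ 1.7308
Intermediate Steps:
C = -1/13 (C = 1/(-13) = -1/13 ≈ -0.076923)
c(o) = 3 - 6/o
c(4) - 3*C = (3 - 6/4) - 3*(-1/13) = (3 - 6*¼) + 3/13 = (3 - 3/2) + 3/13 = 3/2 + 3/13 = 45/26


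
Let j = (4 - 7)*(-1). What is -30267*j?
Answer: -90801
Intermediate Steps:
j = 3 (j = -3*(-1) = 3)
-30267*j = -30267*3 = -90801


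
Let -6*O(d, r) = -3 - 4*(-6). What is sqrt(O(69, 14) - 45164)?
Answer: I*sqrt(180670)/2 ≈ 212.53*I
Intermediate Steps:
O(d, r) = -7/2 (O(d, r) = -(-3 - 4*(-6))/6 = -(-3 + 24)/6 = -1/6*21 = -7/2)
sqrt(O(69, 14) - 45164) = sqrt(-7/2 - 45164) = sqrt(-90335/2) = I*sqrt(180670)/2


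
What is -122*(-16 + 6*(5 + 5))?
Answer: -5368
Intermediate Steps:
-122*(-16 + 6*(5 + 5)) = -122*(-16 + 6*10) = -122*(-16 + 60) = -122*44 = -5368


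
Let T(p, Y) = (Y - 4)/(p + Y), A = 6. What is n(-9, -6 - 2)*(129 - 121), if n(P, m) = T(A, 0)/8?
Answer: -⅔ ≈ -0.66667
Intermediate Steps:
T(p, Y) = (-4 + Y)/(Y + p)
n(P, m) = -1/12 (n(P, m) = ((-4 + 0)/(0 + 6))/8 = (-4/6)*(⅛) = ((⅙)*(-4))*(⅛) = -⅔*⅛ = -1/12)
n(-9, -6 - 2)*(129 - 121) = -(129 - 121)/12 = -1/12*8 = -⅔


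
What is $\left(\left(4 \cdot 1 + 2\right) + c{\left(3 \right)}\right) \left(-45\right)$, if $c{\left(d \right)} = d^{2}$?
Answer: $-675$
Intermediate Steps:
$\left(\left(4 \cdot 1 + 2\right) + c{\left(3 \right)}\right) \left(-45\right) = \left(\left(4 \cdot 1 + 2\right) + 3^{2}\right) \left(-45\right) = \left(\left(4 + 2\right) + 9\right) \left(-45\right) = \left(6 + 9\right) \left(-45\right) = 15 \left(-45\right) = -675$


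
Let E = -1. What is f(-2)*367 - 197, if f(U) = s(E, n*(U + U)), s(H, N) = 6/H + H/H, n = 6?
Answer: -2032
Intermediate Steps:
s(H, N) = 1 + 6/H (s(H, N) = 6/H + 1 = 1 + 6/H)
f(U) = -5 (f(U) = (6 - 1)/(-1) = -1*5 = -5)
f(-2)*367 - 197 = -5*367 - 197 = -1835 - 197 = -2032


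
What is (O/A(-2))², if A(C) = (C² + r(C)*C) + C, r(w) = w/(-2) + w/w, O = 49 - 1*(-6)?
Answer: 3025/4 ≈ 756.25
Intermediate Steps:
O = 55 (O = 49 + 6 = 55)
r(w) = 1 - w/2 (r(w) = w*(-½) + 1 = -w/2 + 1 = 1 - w/2)
A(C) = C + C² + C*(1 - C/2) (A(C) = (C² + (1 - C/2)*C) + C = (C² + C*(1 - C/2)) + C = C + C² + C*(1 - C/2))
(O/A(-2))² = (55/(((½)*(-2)*(4 - 2))))² = (55/(((½)*(-2)*2)))² = (55/(-2))² = (55*(-½))² = (-55/2)² = 3025/4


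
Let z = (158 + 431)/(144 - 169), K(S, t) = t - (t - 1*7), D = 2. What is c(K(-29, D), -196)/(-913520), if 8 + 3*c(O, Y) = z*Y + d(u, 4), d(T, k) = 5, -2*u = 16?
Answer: -115369/68514000 ≈ -0.0016839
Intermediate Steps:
u = -8 (u = -½*16 = -8)
K(S, t) = 7 (K(S, t) = t - (t - 7) = t - (-7 + t) = t + (7 - t) = 7)
z = -589/25 (z = 589/(-25) = 589*(-1/25) = -589/25 ≈ -23.560)
c(O, Y) = -1 - 589*Y/75 (c(O, Y) = -8/3 + (-589*Y/25 + 5)/3 = -8/3 + (5 - 589*Y/25)/3 = -8/3 + (5/3 - 589*Y/75) = -1 - 589*Y/75)
c(K(-29, D), -196)/(-913520) = (-1 - 589/75*(-196))/(-913520) = (-1 + 115444/75)*(-1/913520) = (115369/75)*(-1/913520) = -115369/68514000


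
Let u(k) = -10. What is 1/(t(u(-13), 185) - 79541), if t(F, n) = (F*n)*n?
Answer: -1/421791 ≈ -2.3708e-6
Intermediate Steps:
t(F, n) = F*n²
1/(t(u(-13), 185) - 79541) = 1/(-10*185² - 79541) = 1/(-10*34225 - 79541) = 1/(-342250 - 79541) = 1/(-421791) = -1/421791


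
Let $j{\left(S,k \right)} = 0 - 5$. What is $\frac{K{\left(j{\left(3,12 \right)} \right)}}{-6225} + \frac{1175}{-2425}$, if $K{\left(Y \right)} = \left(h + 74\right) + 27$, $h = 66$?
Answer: $- \frac{308774}{603825} \approx -0.51136$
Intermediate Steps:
$j{\left(S,k \right)} = -5$
$K{\left(Y \right)} = 167$ ($K{\left(Y \right)} = \left(66 + 74\right) + 27 = 140 + 27 = 167$)
$\frac{K{\left(j{\left(3,12 \right)} \right)}}{-6225} + \frac{1175}{-2425} = \frac{167}{-6225} + \frac{1175}{-2425} = 167 \left(- \frac{1}{6225}\right) + 1175 \left(- \frac{1}{2425}\right) = - \frac{167}{6225} - \frac{47}{97} = - \frac{308774}{603825}$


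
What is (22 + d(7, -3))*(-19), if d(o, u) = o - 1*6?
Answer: -437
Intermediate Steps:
d(o, u) = -6 + o (d(o, u) = o - 6 = -6 + o)
(22 + d(7, -3))*(-19) = (22 + (-6 + 7))*(-19) = (22 + 1)*(-19) = 23*(-19) = -437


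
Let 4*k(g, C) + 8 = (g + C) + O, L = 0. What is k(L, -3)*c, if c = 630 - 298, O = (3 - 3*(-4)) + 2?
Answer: 498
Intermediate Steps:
O = 17 (O = (3 + 12) + 2 = 15 + 2 = 17)
k(g, C) = 9/4 + C/4 + g/4 (k(g, C) = -2 + ((g + C) + 17)/4 = -2 + ((C + g) + 17)/4 = -2 + (17 + C + g)/4 = -2 + (17/4 + C/4 + g/4) = 9/4 + C/4 + g/4)
c = 332
k(L, -3)*c = (9/4 + (¼)*(-3) + (¼)*0)*332 = (9/4 - ¾ + 0)*332 = (3/2)*332 = 498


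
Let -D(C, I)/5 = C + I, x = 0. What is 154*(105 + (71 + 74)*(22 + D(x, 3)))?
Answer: 172480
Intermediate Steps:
D(C, I) = -5*C - 5*I (D(C, I) = -5*(C + I) = -5*C - 5*I)
154*(105 + (71 + 74)*(22 + D(x, 3))) = 154*(105 + (71 + 74)*(22 + (-5*0 - 5*3))) = 154*(105 + 145*(22 + (0 - 15))) = 154*(105 + 145*(22 - 15)) = 154*(105 + 145*7) = 154*(105 + 1015) = 154*1120 = 172480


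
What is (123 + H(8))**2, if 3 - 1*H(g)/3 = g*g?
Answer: 3600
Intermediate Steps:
H(g) = 9 - 3*g**2 (H(g) = 9 - 3*g*g = 9 - 3*g**2)
(123 + H(8))**2 = (123 + (9 - 3*8**2))**2 = (123 + (9 - 3*64))**2 = (123 + (9 - 192))**2 = (123 - 183)**2 = (-60)**2 = 3600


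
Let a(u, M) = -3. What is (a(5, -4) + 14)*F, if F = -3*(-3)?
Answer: 99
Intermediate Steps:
F = 9
(a(5, -4) + 14)*F = (-3 + 14)*9 = 11*9 = 99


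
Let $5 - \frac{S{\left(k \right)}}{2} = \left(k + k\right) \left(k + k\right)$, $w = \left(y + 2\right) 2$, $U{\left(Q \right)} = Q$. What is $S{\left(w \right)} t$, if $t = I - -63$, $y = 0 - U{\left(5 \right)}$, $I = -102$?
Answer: $10842$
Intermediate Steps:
$y = -5$ ($y = 0 - 5 = -5$)
$t = -39$ ($t = -102 - -63 = -102 + 63 = -39$)
$w = -6$ ($w = \left(-5 + 2\right) 2 = \left(-3\right) 2 = -6$)
$S{\left(k \right)} = 10 - 8 k^{2}$ ($S{\left(k \right)} = 10 - 2 \left(k + k\right) \left(k + k\right) = 10 - 2 \cdot 2 k 2 k = 10 - 2 \cdot 4 k^{2} = 10 - 8 k^{2}$)
$S{\left(w \right)} t = \left(10 - 8 \left(-6\right)^{2}\right) \left(-39\right) = \left(10 - 288\right) \left(-39\right) = \left(-278\right) \left(-39\right) = 10842$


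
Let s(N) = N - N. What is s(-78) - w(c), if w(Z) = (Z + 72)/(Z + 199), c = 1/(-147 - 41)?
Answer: -13535/37411 ≈ -0.36179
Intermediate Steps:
s(N) = 0
c = -1/188 (c = 1/(-188) = -1/188 ≈ -0.0053191)
w(Z) = (72 + Z)/(199 + Z)
s(-78) - w(c) = 0 - (72 - 1/188)/(199 - 1/188) = 0 - 13535/(37411/188*188) = 0 - 188*13535/(37411*188) = 0 - 1*13535/37411 = 0 - 13535/37411 = -13535/37411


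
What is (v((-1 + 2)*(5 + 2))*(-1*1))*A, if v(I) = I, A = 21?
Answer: -147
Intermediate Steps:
(v((-1 + 2)*(5 + 2))*(-1*1))*A = (((-1 + 2)*(5 + 2))*(-1*1))*21 = ((1*7)*(-1))*21 = (7*(-1))*21 = -7*21 = -147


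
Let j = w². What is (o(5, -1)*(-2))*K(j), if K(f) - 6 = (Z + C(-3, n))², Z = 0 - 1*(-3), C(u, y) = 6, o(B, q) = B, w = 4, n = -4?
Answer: -870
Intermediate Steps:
j = 16 (j = 4² = 16)
Z = 3 (Z = 0 + 3 = 3)
K(f) = 87 (K(f) = 6 + (3 + 6)² = 6 + 9² = 6 + 81 = 87)
(o(5, -1)*(-2))*K(j) = (5*(-2))*87 = -10*87 = -870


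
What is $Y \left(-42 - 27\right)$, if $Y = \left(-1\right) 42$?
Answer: $2898$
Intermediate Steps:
$Y = -42$
$Y \left(-42 - 27\right) = - 42 \left(-42 - 27\right) = \left(-42\right) \left(-69\right) = 2898$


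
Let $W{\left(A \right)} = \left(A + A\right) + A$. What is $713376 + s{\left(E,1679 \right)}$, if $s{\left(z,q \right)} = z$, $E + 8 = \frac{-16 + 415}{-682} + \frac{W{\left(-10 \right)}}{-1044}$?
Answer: $\frac{21163471952}{29667} \approx 7.1337 \cdot 10^{5}$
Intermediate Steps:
$W{\left(A \right)} = 3 A$ ($W{\left(A \right)} = 2 A + A = 3 A$)
$E = - \frac{253840}{29667}$ ($E = -8 + \left(\frac{-16 + 415}{-682} + \frac{3 \left(-10\right)}{-1044}\right) = -8 + \left(399 \left(- \frac{1}{682}\right) - - \frac{5}{174}\right) = -8 + \left(- \frac{399}{682} + \frac{5}{174}\right) = -8 - \frac{16504}{29667} = - \frac{253840}{29667} \approx -8.5563$)
$713376 + s{\left(E,1679 \right)} = 713376 - \frac{253840}{29667} = \frac{21163471952}{29667}$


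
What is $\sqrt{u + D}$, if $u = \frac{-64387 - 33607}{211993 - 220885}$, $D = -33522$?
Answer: $\frac{i \sqrt{435508690}}{114} \approx 183.06 i$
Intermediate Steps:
$u = \frac{3769}{342}$ ($u = - \frac{97994}{-8892} = \left(-97994\right) \left(- \frac{1}{8892}\right) = \frac{3769}{342} \approx 11.02$)
$\sqrt{u + D} = \sqrt{\frac{3769}{342} - 33522} = \sqrt{- \frac{11460755}{342}} = \frac{i \sqrt{435508690}}{114}$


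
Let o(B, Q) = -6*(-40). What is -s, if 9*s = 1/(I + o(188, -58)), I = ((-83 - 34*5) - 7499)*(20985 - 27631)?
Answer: -1/463680288 ≈ -2.1567e-9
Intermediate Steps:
o(B, Q) = 240
I = 51519792 (I = ((-83 - 170) - 7499)*(-6646) = (-253 - 7499)*(-6646) = -7752*(-6646) = 51519792)
s = 1/463680288 (s = 1/(9*(51519792 + 240)) = (⅑)/51520032 = (⅑)*(1/51520032) = 1/463680288 ≈ 2.1567e-9)
-s = -1*1/463680288 = -1/463680288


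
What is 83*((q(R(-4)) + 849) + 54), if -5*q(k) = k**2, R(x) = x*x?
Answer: 353497/5 ≈ 70699.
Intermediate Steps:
R(x) = x**2
q(k) = -k**2/5
83*((q(R(-4)) + 849) + 54) = 83*((-((-4)**2)**2/5 + 849) + 54) = 83*((-1/5*16**2 + 849) + 54) = 83*((-1/5*256 + 849) + 54) = 83*((-256/5 + 849) + 54) = 83*(3989/5 + 54) = 83*(4259/5) = 353497/5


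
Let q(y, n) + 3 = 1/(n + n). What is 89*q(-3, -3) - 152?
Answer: -2603/6 ≈ -433.83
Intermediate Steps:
q(y, n) = -3 + 1/(2*n) (q(y, n) = -3 + 1/(n + n) = -3 + 1/(2*n))
89*q(-3, -3) - 152 = 89*(-3 + (½)/(-3)) - 152 = 89*(-3 + (½)*(-⅓)) - 152 = 89*(-3 - ⅙) - 152 = 89*(-19/6) - 152 = -1691/6 - 152 = -2603/6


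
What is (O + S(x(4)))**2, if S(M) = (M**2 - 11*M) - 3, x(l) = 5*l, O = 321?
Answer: 248004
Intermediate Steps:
S(M) = -3 + M**2 - 11*M
(O + S(x(4)))**2 = (321 + (-3 + (5*4)**2 - 55*4))**2 = (321 + (-3 + 20**2 - 11*20))**2 = (321 + (-3 + 400 - 220))**2 = (321 + 177)**2 = 498**2 = 248004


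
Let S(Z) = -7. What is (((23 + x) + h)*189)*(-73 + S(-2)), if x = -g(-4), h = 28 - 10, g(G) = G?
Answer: -680400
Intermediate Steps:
h = 18
x = 4 (x = -1*(-4) = 4)
(((23 + x) + h)*189)*(-73 + S(-2)) = (((23 + 4) + 18)*189)*(-73 - 7) = ((27 + 18)*189)*(-80) = (45*189)*(-80) = 8505*(-80) = -680400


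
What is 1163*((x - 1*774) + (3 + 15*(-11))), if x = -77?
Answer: -1178119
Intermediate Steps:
1163*((x - 1*774) + (3 + 15*(-11))) = 1163*((-77 - 1*774) + (3 + 15*(-11))) = 1163*((-77 - 774) + (3 - 165)) = 1163*(-851 - 162) = 1163*(-1013) = -1178119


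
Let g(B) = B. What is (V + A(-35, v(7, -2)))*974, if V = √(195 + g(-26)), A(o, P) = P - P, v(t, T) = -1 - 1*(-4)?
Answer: 12662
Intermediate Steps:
v(t, T) = 3 (v(t, T) = -1 + 4 = 3)
A(o, P) = 0
V = 13 (V = √(195 - 26) = √169 = 13)
(V + A(-35, v(7, -2)))*974 = (13 + 0)*974 = 13*974 = 12662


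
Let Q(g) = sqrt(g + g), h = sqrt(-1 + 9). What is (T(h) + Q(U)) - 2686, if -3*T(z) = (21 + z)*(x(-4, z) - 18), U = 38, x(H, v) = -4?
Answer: -2532 + 2*sqrt(19) + 44*sqrt(2)/3 ≈ -2502.5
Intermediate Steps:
h = 2*sqrt(2) (h = sqrt(8) = 2*sqrt(2) ≈ 2.8284)
T(z) = 154 + 22*z/3 (T(z) = -(21 + z)*(-4 - 18)/3 = -(21 + z)*(-22)/3 = -(-462 - 22*z)/3 = 154 + 22*z/3)
Q(g) = sqrt(2)*sqrt(g) (Q(g) = sqrt(2*g) = sqrt(2)*sqrt(g))
(T(h) + Q(U)) - 2686 = ((154 + 22*(2*sqrt(2))/3) + sqrt(2)*sqrt(38)) - 2686 = ((154 + 44*sqrt(2)/3) + 2*sqrt(19)) - 2686 = (154 + 2*sqrt(19) + 44*sqrt(2)/3) - 2686 = -2532 + 2*sqrt(19) + 44*sqrt(2)/3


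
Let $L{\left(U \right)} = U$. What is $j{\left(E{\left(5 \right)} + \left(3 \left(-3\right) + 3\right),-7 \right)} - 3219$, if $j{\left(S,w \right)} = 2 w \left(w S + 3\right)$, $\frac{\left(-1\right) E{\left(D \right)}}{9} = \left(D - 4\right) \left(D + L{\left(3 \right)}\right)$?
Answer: $-10905$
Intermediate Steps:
$E{\left(D \right)} = - 9 \left(-4 + D\right) \left(3 + D\right)$ ($E{\left(D \right)} = - 9 \left(D - 4\right) \left(D + 3\right) = - 9 \left(-4 + D\right) \left(3 + D\right)$)
$j{\left(S,w \right)} = 2 w \left(3 + S w\right)$ ($j{\left(S,w \right)} = 2 w \left(S w + 3\right) = 2 w \left(3 + S w\right)$)
$j{\left(E{\left(5 \right)} + \left(3 \left(-3\right) + 3\right),-7 \right)} - 3219 = 2 \left(-7\right) \left(3 + \left(\left(108 - 9 \cdot 5^{2} + 9 \cdot 5\right) + \left(3 \left(-3\right) + 3\right)\right) \left(-7\right)\right) - 3219 = 2 \left(-7\right) \left(3 + \left(\left(108 - 225 + 45\right) + \left(-9 + 3\right)\right) \left(-7\right)\right) - 3219 = 2 \left(-7\right) \left(3 + \left(\left(108 - 225 + 45\right) - 6\right) \left(-7\right)\right) - 3219 = 2 \left(-7\right) \left(3 + \left(-72 - 6\right) \left(-7\right)\right) - 3219 = 2 \left(-7\right) \left(3 - -546\right) - 3219 = 2 \left(-7\right) \left(3 + 546\right) - 3219 = 2 \left(-7\right) 549 - 3219 = -7686 - 3219 = -10905$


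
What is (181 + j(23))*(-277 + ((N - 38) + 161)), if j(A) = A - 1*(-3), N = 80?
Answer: -15318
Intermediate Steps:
j(A) = 3 + A (j(A) = A + 3 = 3 + A)
(181 + j(23))*(-277 + ((N - 38) + 161)) = (181 + (3 + 23))*(-277 + ((80 - 38) + 161)) = (181 + 26)*(-277 + (42 + 161)) = 207*(-277 + 203) = 207*(-74) = -15318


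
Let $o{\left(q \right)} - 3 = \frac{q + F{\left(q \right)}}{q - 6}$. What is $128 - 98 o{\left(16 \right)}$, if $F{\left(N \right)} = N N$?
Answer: $- \frac{14158}{5} \approx -2831.6$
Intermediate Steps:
$F{\left(N \right)} = N^{2}$
$o{\left(q \right)} = 3 + \frac{q + q^{2}}{-6 + q}$ ($o{\left(q \right)} = 3 + \frac{q + q^{2}}{q - 6} = 3 + \frac{q + q^{2}}{-6 + q}$)
$128 - 98 o{\left(16 \right)} = 128 - 98 \frac{-18 + 16^{2} + 4 \cdot 16}{-6 + 16} = 128 - 98 \frac{-18 + 256 + 64}{10} = 128 - 98 \cdot \frac{1}{10} \cdot 302 = 128 - \frac{14798}{5} = - \frac{14158}{5}$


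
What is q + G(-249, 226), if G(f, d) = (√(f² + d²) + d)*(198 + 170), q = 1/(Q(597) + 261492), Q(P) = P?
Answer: 21797417953/262089 + 368*√113077 ≈ 2.0692e+5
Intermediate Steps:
q = 1/262089 (q = 1/(597 + 261492) = 1/262089 ≈ 3.8155e-6)
G(f, d) = 368*d + 368*√(d² + f²) (G(f, d) = (√(d² + f²) + d)*368 = (d + √(d² + f²))*368 = 368*d + 368*√(d² + f²))
q + G(-249, 226) = 1/262089 + (368*226 + 368*√(226² + (-249)²)) = 1/262089 + (83168 + 368*√(51076 + 62001)) = 1/262089 + (83168 + 368*√113077) = 21797417953/262089 + 368*√113077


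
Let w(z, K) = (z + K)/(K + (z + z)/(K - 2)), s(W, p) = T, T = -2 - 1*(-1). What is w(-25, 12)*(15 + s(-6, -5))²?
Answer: -364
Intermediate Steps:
T = -1 (T = -2 + 1 = -1)
s(W, p) = -1
w(z, K) = (K + z)/(K + 2*z/(-2 + K)) (w(z, K) = (K + z)/(K + (2*z)/(-2 + K)) = (K + z)/(K + 2*z/(-2 + K)))
w(-25, 12)*(15 + s(-6, -5))² = ((12² - 2*12 - 2*(-25) + 12*(-25))/(12² - 2*12 + 2*(-25)))*(15 - 1)² = ((144 - 24 + 50 - 300)/(144 - 24 - 50))*14² = (-130/70)*196 = ((1/70)*(-130))*196 = -13/7*196 = -364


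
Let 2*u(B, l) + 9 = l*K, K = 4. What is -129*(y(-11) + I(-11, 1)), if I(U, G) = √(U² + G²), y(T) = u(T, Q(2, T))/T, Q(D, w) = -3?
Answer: -2709/22 - 129*√122 ≈ -1548.0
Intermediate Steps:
u(B, l) = -9/2 + 2*l (u(B, l) = -9/2 + (l*4)/2 = -9/2 + (4*l)/2 = -9/2 + 2*l)
y(T) = -21/(2*T) (y(T) = (-9/2 + 2*(-3))/T = (-9/2 - 6)/T = -21/(2*T))
I(U, G) = √(G² + U²)
-129*(y(-11) + I(-11, 1)) = -129*(-21/2/(-11) + √(1² + (-11)²)) = -129*(-21/2*(-1/11) + √(1 + 121)) = -129*(21/22 + √122) = -2709/22 - 129*√122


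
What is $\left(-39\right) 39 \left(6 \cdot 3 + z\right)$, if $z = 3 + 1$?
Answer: $-33462$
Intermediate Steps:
$z = 4$
$\left(-39\right) 39 \left(6 \cdot 3 + z\right) = \left(-39\right) 39 \left(6 \cdot 3 + 4\right) = - 1521 \left(18 + 4\right) = \left(-1521\right) 22 = -33462$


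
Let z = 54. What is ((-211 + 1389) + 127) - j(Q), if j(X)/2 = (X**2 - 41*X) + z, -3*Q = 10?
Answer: 8113/9 ≈ 901.44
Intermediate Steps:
Q = -10/3 (Q = -1/3*10 = -10/3 ≈ -3.3333)
j(X) = 108 - 82*X + 2*X**2 (j(X) = 2*((X**2 - 41*X) + 54) = 2*(54 + X**2 - 41*X) = 108 - 82*X + 2*X**2)
((-211 + 1389) + 127) - j(Q) = ((-211 + 1389) + 127) - (108 - 82*(-10/3) + 2*(-10/3)**2) = (1178 + 127) - (108 + 820/3 + 2*(100/9)) = 1305 - (108 + 820/3 + 200/9) = 1305 - 1*3632/9 = 1305 - 3632/9 = 8113/9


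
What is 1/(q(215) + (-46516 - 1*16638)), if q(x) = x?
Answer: -1/62939 ≈ -1.5888e-5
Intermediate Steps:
1/(q(215) + (-46516 - 1*16638)) = 1/(215 + (-46516 - 1*16638)) = 1/(215 + (-46516 - 16638)) = 1/(215 - 63154) = 1/(-62939) = -1/62939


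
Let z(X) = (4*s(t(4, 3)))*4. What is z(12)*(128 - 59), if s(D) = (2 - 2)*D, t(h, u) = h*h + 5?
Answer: 0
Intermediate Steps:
t(h, u) = 5 + h² (t(h, u) = h² + 5 = 5 + h²)
s(D) = 0 (s(D) = 0*D = 0)
z(X) = 0 (z(X) = (4*0)*4 = 0*4 = 0)
z(12)*(128 - 59) = 0*(128 - 59) = 0*69 = 0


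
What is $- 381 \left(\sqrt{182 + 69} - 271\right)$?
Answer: $103251 - 381 \sqrt{251} \approx 97215.0$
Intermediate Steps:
$- 381 \left(\sqrt{182 + 69} - 271\right) = - 381 \left(\sqrt{251} - 271\right) = - 381 \left(-271 + \sqrt{251}\right) = 103251 - 381 \sqrt{251}$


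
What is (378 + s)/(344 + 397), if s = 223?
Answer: 601/741 ≈ 0.81107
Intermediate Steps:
(378 + s)/(344 + 397) = (378 + 223)/(344 + 397) = 601/741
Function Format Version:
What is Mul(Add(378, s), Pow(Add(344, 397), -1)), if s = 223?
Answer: Rational(601, 741) ≈ 0.81107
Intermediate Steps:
Mul(Add(378, s), Pow(Add(344, 397), -1)) = Mul(Add(378, 223), Pow(Add(344, 397), -1)) = Mul(601, Pow(741, -1)) = Mul(601, Rational(1, 741)) = Rational(601, 741)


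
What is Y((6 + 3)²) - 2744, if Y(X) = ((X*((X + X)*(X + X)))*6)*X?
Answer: 1033118560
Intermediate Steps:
Y(X) = 24*X⁴ (Y(X) = ((X*((2*X)*(2*X)))*6)*X = ((X*(4*X²))*6)*X = ((4*X³)*6)*X = (24*X³)*X = 24*X⁴)
Y((6 + 3)²) - 2744 = 24*((6 + 3)²)⁴ - 2744 = 24*(9²)⁴ - 2744 = 24*81⁴ - 2744 = 24*43046721 - 2744 = 1033121304 - 2744 = 1033118560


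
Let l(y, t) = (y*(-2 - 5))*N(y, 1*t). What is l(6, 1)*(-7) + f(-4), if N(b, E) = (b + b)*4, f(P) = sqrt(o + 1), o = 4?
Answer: 14112 + sqrt(5) ≈ 14114.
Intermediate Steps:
f(P) = sqrt(5) (f(P) = sqrt(4 + 1) = sqrt(5))
N(b, E) = 8*b (N(b, E) = (2*b)*4 = 8*b)
l(y, t) = -56*y**2 (l(y, t) = (y*(-2 - 5))*(8*y) = (y*(-7))*(8*y) = (-7*y)*(8*y) = -56*y**2)
l(6, 1)*(-7) + f(-4) = -56*6**2*(-7) + sqrt(5) = -56*36*(-7) + sqrt(5) = -2016*(-7) + sqrt(5) = 14112 + sqrt(5)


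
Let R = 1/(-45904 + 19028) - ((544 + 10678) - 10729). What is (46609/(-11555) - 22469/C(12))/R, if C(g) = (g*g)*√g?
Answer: 1252663484/153102236295 + 150969211*√3/2861971704 ≈ 0.099548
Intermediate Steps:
C(g) = g^(5/2) (C(g) = g²*√g = g^(5/2))
R = -13249869/26876 (R = 1/(-26876) - (11222 - 10729) = -1/26876 - 1*493 = -1/26876 - 493 = -13249869/26876 ≈ -493.00)
(46609/(-11555) - 22469/C(12))/R = (46609/(-11555) - 22469*√3/864)/(-13249869/26876) = (46609*(-1/11555) - 22469*√3/864)*(-26876/13249869) = (-46609/11555 - 22469*√3/864)*(-26876/13249869) = 1252663484/153102236295 + 150969211*√3/2861971704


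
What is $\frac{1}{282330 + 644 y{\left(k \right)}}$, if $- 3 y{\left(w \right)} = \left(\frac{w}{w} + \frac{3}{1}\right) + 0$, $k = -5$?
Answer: $\frac{3}{844414} \approx 3.5528 \cdot 10^{-6}$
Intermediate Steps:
$y{\left(w \right)} = - \frac{4}{3}$ ($y{\left(w \right)} = - \frac{\left(\frac{w}{w} + \frac{3}{1}\right) + 0}{3} = - \frac{\left(1 + 3 \cdot 1\right) + 0}{3} = - \frac{\left(1 + 3\right) + 0}{3} = - \frac{4 + 0}{3} = \left(- \frac{1}{3}\right) 4 = - \frac{4}{3}$)
$\frac{1}{282330 + 644 y{\left(k \right)}} = \frac{1}{282330 + 644 \left(- \frac{4}{3}\right)} = \frac{1}{282330 - \frac{2576}{3}} = \frac{1}{\frac{844414}{3}} = \frac{3}{844414}$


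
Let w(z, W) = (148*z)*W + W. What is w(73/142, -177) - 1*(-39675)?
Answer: 1848204/71 ≈ 26031.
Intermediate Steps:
w(z, W) = W + 148*W*z (w(z, W) = 148*W*z + W = W + 148*W*z)
w(73/142, -177) - 1*(-39675) = -177*(1 + 148*(73/142)) - 1*(-39675) = -177*(1 + 148*(73*(1/142))) + 39675 = -177*(1 + 148*(73/142)) + 39675 = -177*(1 + 5402/71) + 39675 = -177*5473/71 + 39675 = -968721/71 + 39675 = 1848204/71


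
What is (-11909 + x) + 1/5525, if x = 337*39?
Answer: 6817851/5525 ≈ 1234.0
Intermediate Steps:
x = 13143
(-11909 + x) + 1/5525 = (-11909 + 13143) + 1/5525 = 1234 + 1/5525 = 6817851/5525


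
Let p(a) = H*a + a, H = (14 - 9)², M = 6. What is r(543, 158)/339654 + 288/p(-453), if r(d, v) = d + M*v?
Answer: -636979/31749562 ≈ -0.020063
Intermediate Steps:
H = 25 (H = 5² = 25)
r(d, v) = d + 6*v
p(a) = 26*a (p(a) = 25*a + a = 26*a)
r(543, 158)/339654 + 288/p(-453) = (543 + 6*158)/339654 + 288/((26*(-453))) = (543 + 948)*(1/339654) + 288/(-11778) = 1491*(1/339654) + 288*(-1/11778) = 71/16174 - 48/1963 = -636979/31749562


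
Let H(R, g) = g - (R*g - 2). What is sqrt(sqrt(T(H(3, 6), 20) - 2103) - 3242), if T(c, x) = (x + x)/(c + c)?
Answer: sqrt(-3242 + I*sqrt(2105)) ≈ 0.4029 + 56.94*I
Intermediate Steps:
H(R, g) = 2 + g - R*g (H(R, g) = g - (-2 + R*g) = g + (2 - R*g) = 2 + g - R*g)
T(c, x) = x/c (T(c, x) = (2*x)/((2*c)) = (2*x)*(1/(2*c)) = x/c)
sqrt(sqrt(T(H(3, 6), 20) - 2103) - 3242) = sqrt(sqrt(20/(2 + 6 - 1*3*6) - 2103) - 3242) = sqrt(sqrt(20/(2 + 6 - 18) - 2103) - 3242) = sqrt(sqrt(20/(-10) - 2103) - 3242) = sqrt(sqrt(20*(-1/10) - 2103) - 3242) = sqrt(sqrt(-2 - 2103) - 3242) = sqrt(sqrt(-2105) - 3242) = sqrt(I*sqrt(2105) - 3242) = sqrt(-3242 + I*sqrt(2105))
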